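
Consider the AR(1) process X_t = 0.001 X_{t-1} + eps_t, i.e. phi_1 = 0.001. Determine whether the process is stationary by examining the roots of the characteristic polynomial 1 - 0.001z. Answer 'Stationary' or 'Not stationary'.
\text{Stationary}

The AR(p) characteristic polynomial is P(z) = 1 - 0.001z.
Stationarity requires all roots to lie outside the unit circle, i.e. |z| > 1 for every root.
This is linear in z: 1 + (-0.001) z = 0  =>  z = -1/(-0.001) = 1000,  |z| = 1000.
Moduli of all roots: 1000.0000.
All moduli strictly greater than 1? Yes.
Verdict: Stationary.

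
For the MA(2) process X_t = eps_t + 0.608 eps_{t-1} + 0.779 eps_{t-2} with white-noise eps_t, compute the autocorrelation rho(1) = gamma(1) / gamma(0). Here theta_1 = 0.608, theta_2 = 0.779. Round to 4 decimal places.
\rho(1) = 0.5472

For an MA(q) process with theta_0 = 1, the autocovariance is
  gamma(k) = sigma^2 * sum_{i=0..q-k} theta_i * theta_{i+k},
and rho(k) = gamma(k) / gamma(0). Sigma^2 cancels.
  numerator   = (1)*(0.608) + (0.608)*(0.779) = 1.081632.
  denominator = (1)^2 + (0.608)^2 + (0.779)^2 = 1.976505.
  rho(1) = 1.081632 / 1.976505 = 0.5472.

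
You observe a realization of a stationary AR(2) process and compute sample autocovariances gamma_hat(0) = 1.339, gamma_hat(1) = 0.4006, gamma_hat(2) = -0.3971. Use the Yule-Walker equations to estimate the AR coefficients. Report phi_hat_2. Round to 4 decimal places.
\hat\phi_{2} = -0.4240

The Yule-Walker equations for an AR(p) process read, in matrix form,
  Gamma_p phi = r_p,   with   (Gamma_p)_{ij} = gamma(|i - j|),
                       (r_p)_i = gamma(i),   i,j = 1..p.
Substitute the sample gammas (Toeplitz matrix and right-hand side of size 2):
  Gamma_p = [[1.339, 0.4006], [0.4006, 1.339]]
  r_p     = [0.4006, -0.3971]
Written out:
  1.339 phi_1 + 0.4006 phi_2 = 0.4006
  0.4006 phi_1 + 1.339 phi_2 = -0.3971
Solve by Cramer's rule:
  det = gamma(0)^2 - gamma(1)^2 = (1.339)^2 - (0.4006)^2 = 1.792921 - 0.16048036 = 1.63244064
  phi_hat_1 = [gamma(1) gamma(0) - gamma(1) gamma(2)] / det = [(0.4006)(1.339) - (0.4006)(-0.3971)] / 1.63244064 = 0.69548166 / 1.63244064 = 0.426
  phi_hat_2 = [gamma(0) gamma(2) - gamma(1)^2] / det = [(1.339)(-0.3971) - (0.4006)^2] / 1.63244064 = -0.69219726 / 1.63244064 = -0.424
So phi_hat = [0.4260, -0.4240].
Therefore phi_hat_2 = -0.4240.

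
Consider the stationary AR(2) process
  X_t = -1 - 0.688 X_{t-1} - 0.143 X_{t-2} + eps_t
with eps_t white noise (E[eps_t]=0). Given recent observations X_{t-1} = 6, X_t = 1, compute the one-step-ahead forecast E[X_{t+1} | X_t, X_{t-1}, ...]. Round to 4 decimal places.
E[X_{t+1} \mid \mathcal F_t] = -2.5460

For an AR(p) model X_t = c + sum_i phi_i X_{t-i} + eps_t, the
one-step-ahead conditional mean is
  E[X_{t+1} | X_t, ...] = c + sum_i phi_i X_{t+1-i}.
Substitute known values:
  E[X_{t+1} | ...] = -1 + (-0.688) * (1) + (-0.143) * (6)
                   = -2.5460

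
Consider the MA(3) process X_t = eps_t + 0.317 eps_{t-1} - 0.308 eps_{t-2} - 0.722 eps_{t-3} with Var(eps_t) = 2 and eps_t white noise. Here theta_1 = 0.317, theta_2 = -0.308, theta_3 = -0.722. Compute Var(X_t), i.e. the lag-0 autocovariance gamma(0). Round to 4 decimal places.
\gamma(0) = 3.4333

For an MA(q) process X_t = eps_t + sum_i theta_i eps_{t-i} with
Var(eps_t) = sigma^2, the variance is
  gamma(0) = sigma^2 * (1 + sum_i theta_i^2).
  sum_i theta_i^2 = (0.317)^2 + (-0.308)^2 + (-0.722)^2 = 0.100489 + 0.094864 + 0.521284 = 0.716637.
  gamma(0) = 2 * (1 + 0.716637) = 2 * 1.716637 = 3.433274, which rounds to 3.4333.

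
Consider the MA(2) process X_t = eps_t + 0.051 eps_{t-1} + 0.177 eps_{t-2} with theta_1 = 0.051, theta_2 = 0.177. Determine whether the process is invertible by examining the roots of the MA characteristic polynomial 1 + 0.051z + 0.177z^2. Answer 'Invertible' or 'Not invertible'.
\text{Invertible}

The MA(q) characteristic polynomial is P(z) = 1 + 0.051z + 0.177z^2.
Invertibility requires all roots to lie outside the unit circle, i.e. |z| > 1 for every root.
Set 1 + (0.051) z + (0.177) z^2 = 0, i.e. a z^2 + b z + c = 0 with a = 0.177, b = 0.051, c = 1.
Discriminant D = b^2 - 4ac = (0.051)^2 - 4*(0.177)*1 = 0.002601 - (0.708) = -0.705399.
D < 0, so the roots are the complex-conjugate pair z = (-b +/- i sqrt(-D)) / (2a) = -0.1441 +/- 2.3725i.
For a conjugate pair |z|^2 = z * conj(z) = (product of roots) = c/a = 1/(0.177) = 5.649718, so |z| = sqrt(5.649718) = 2.3769 for both roots.
Moduli of all roots: 2.3769, 2.3769.
All moduli strictly greater than 1? Yes.
Verdict: Invertible.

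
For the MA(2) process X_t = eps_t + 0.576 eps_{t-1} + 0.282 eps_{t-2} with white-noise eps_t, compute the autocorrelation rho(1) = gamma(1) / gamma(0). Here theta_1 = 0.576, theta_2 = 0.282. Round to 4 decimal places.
\rho(1) = 0.5232

For an MA(q) process with theta_0 = 1, the autocovariance is
  gamma(k) = sigma^2 * sum_{i=0..q-k} theta_i * theta_{i+k},
and rho(k) = gamma(k) / gamma(0). Sigma^2 cancels.
  numerator   = (1)*(0.576) + (0.576)*(0.282) = 0.738432.
  denominator = (1)^2 + (0.576)^2 + (0.282)^2 = 1.4113.
  rho(1) = 0.738432 / 1.4113 = 0.5232.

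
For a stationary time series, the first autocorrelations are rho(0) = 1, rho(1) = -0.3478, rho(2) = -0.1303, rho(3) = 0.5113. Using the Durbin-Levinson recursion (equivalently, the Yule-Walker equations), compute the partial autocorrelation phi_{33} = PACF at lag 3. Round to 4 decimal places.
\phi_{33} = 0.4381

The PACF at lag k is phi_{kk}, the last component of the solution
to the Yule-Walker system G_k phi = r_k where
  (G_k)_{ij} = rho(|i - j|), (r_k)_i = rho(i), i,j = 1..k.
Equivalently, Durbin-Levinson gives phi_{kk} iteratively:
  phi_{11} = rho(1)
  phi_{kk} = [rho(k) - sum_{j=1..k-1} phi_{k-1,j} rho(k-j)]
            / [1 - sum_{j=1..k-1} phi_{k-1,j} rho(j)],
  phi_{k,j} = phi_{k-1,j} - phi_{kk} phi_{k-1,k-j},  j = 1..k-1.
Step k = 1:
  phi_11 = rho(1) = -0.3478.
Step k = 2:
  phi_22 = [rho(2) - phi_11 rho(1)] / [1 - phi_11 rho(1)] = [-0.1303 - (-0.3478)(-0.3478)] / [1 - (-0.3478)(-0.3478)]
         = -0.25126484 / 0.87903516 = -0.285842.
  Update: phi_21 = phi_11 - phi_22 phi_11 = -0.3478 - (-0.285842)(-0.3478) = -0.447216.
Step k = 3:
  phi_33 = [rho(3) - phi_21 rho(2) - phi_22 rho(1)] / [1 - phi_21 rho(1) - phi_22 rho(2)]
    numerator   = 0.5113 - (-0.447216)(-0.1303) - (-0.285842)(-0.3478) = 0.35361207
    denominator = 1 - (-0.447216)(-0.3478) - (-0.285842)(-0.1303) = 0.80721321
  phi_33 = 0.35361207 / 0.80721321 = 0.4381.
Therefore phi_{33} = 0.4381.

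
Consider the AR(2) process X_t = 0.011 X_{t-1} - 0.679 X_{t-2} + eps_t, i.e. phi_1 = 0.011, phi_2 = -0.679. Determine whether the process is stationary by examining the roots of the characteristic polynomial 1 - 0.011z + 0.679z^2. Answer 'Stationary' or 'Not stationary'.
\text{Stationary}

The AR(p) characteristic polynomial is P(z) = 1 - 0.011z + 0.679z^2.
Stationarity requires all roots to lie outside the unit circle, i.e. |z| > 1 for every root.
Set 1 + (-0.011) z + (0.679) z^2 = 0, i.e. a z^2 + b z + c = 0 with a = 0.679, b = -0.011, c = 1.
Discriminant D = b^2 - 4ac = (-0.011)^2 - 4*(0.679)*1 = 0.000121 - (2.716) = -2.715879.
D < 0, so the roots are the complex-conjugate pair z = (-b +/- i sqrt(-D)) / (2a) = 0.0081 +/- 1.2135i.
For a conjugate pair |z|^2 = z * conj(z) = (product of roots) = c/a = 1/(0.679) = 1.472754, so |z| = sqrt(1.472754) = 1.2136 for both roots.
Moduli of all roots: 1.2136, 1.2136.
All moduli strictly greater than 1? Yes.
Verdict: Stationary.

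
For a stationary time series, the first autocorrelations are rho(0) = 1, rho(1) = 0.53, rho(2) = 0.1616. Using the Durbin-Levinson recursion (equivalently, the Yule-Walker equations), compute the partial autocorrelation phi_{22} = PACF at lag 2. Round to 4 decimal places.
\phi_{22} = -0.1659

The PACF at lag k is phi_{kk}, the last component of the solution
to the Yule-Walker system G_k phi = r_k where
  (G_k)_{ij} = rho(|i - j|), (r_k)_i = rho(i), i,j = 1..k.
Equivalently, Durbin-Levinson gives phi_{kk} iteratively:
  phi_{11} = rho(1)
  phi_{kk} = [rho(k) - sum_{j=1..k-1} phi_{k-1,j} rho(k-j)]
            / [1 - sum_{j=1..k-1} phi_{k-1,j} rho(j)],
  phi_{k,j} = phi_{k-1,j} - phi_{kk} phi_{k-1,k-j},  j = 1..k-1.
Step k = 1:
  phi_11 = rho(1) = 0.53.
Step k = 2:
  phi_22 = [rho(2) - phi_11 rho(1)] / [1 - phi_11 rho(1)] = [0.1616 - (0.53)(0.53)] / [1 - (0.53)(0.53)]
         = -0.1193 / 0.7191 = -0.1659.
Therefore phi_{22} = -0.1659.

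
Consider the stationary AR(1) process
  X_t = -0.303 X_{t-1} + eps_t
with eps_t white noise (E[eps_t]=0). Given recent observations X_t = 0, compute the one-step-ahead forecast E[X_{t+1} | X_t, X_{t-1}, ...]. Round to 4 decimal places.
E[X_{t+1} \mid \mathcal F_t] = 0.0000

For an AR(p) model X_t = c + sum_i phi_i X_{t-i} + eps_t, the
one-step-ahead conditional mean is
  E[X_{t+1} | X_t, ...] = c + sum_i phi_i X_{t+1-i}.
Substitute known values:
  E[X_{t+1} | ...] = (-0.303) * (0)
                   = 0.0000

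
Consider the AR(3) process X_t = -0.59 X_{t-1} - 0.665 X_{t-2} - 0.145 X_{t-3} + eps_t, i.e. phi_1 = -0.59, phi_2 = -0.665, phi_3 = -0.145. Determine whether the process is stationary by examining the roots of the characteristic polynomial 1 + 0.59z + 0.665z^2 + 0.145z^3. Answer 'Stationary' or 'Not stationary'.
\text{Stationary}

The AR(p) characteristic polynomial is P(z) = 1 + 0.59z + 0.665z^2 + 0.145z^3.
Stationarity requires all roots to lie outside the unit circle, i.e. |z| > 1 for every root.
Degree 3: look for a simple real root z0 first, then factor out (1 - z/z0) and solve the remaining quadratic.
Testing z0 = -4: P(-4) = 1 + (0.59)(-4) + (0.665)(-4)^2 + (0.145)(-4)^3
  = 1 + (-2.36) + (10.64) + (-9.28) = 0.  So z_0 = -4 is a root, |z_0| = 4.
Divide out the factor (1 + 0.25 z) = (1 - z/z0) (since 1/z0 = -0.25):
  P(z) = (1 + 0.25 z)(1 + (0.34) z + (0.58) z^2)
  [check: z-coef 0.34 - (-0.25) = 0.59; z^2-coef 0.58 - (-0.25)(0.34) = 0.665; z^3-coef -(-0.25)(0.58) = 0.145.]
Remaining roots from the quadratic factor 1 + (0.34) z + (0.58) z^2:
  Set 1 + (0.34) z + (0.58) z^2 = 0, i.e. a z^2 + b z + c = 0 with a = 0.58, b = 0.34, c = 1.
  Discriminant D = b^2 - 4ac = (0.34)^2 - 4*(0.58)*1 = 0.1156 - (2.32) = -2.2044.
  D < 0, so the roots are the complex-conjugate pair z = (-b +/- i sqrt(-D)) / (2a) = -0.2931 +/- 1.2799i.
  For a conjugate pair |z|^2 = z * conj(z) = (product of roots) = c/a = 1/(0.58) = 1.724138, so |z| = sqrt(1.724138) = 1.3131 for both roots.
Moduli of all roots: 4.0000, 1.3131, 1.3131.
All moduli strictly greater than 1? Yes.
Verdict: Stationary.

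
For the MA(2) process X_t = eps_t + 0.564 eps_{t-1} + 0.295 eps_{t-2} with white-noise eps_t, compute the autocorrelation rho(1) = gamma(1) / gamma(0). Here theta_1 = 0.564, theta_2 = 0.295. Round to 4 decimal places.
\rho(1) = 0.5198

For an MA(q) process with theta_0 = 1, the autocovariance is
  gamma(k) = sigma^2 * sum_{i=0..q-k} theta_i * theta_{i+k},
and rho(k) = gamma(k) / gamma(0). Sigma^2 cancels.
  numerator   = (1)*(0.564) + (0.564)*(0.295) = 0.73038.
  denominator = (1)^2 + (0.564)^2 + (0.295)^2 = 1.405121.
  rho(1) = 0.73038 / 1.405121 = 0.5198.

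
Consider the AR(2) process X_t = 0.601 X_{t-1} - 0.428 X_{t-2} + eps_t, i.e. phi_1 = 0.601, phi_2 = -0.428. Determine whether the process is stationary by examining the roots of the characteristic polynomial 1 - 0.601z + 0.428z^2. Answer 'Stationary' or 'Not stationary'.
\text{Stationary}

The AR(p) characteristic polynomial is P(z) = 1 - 0.601z + 0.428z^2.
Stationarity requires all roots to lie outside the unit circle, i.e. |z| > 1 for every root.
Set 1 + (-0.601) z + (0.428) z^2 = 0, i.e. a z^2 + b z + c = 0 with a = 0.428, b = -0.601, c = 1.
Discriminant D = b^2 - 4ac = (-0.601)^2 - 4*(0.428)*1 = 0.361201 - (1.712) = -1.350799.
D < 0, so the roots are the complex-conjugate pair z = (-b +/- i sqrt(-D)) / (2a) = 0.7021 +/- 1.3578i.
For a conjugate pair |z|^2 = z * conj(z) = (product of roots) = c/a = 1/(0.428) = 2.336449, so |z| = sqrt(2.336449) = 1.5285 for both roots.
Moduli of all roots: 1.5285, 1.5285.
All moduli strictly greater than 1? Yes.
Verdict: Stationary.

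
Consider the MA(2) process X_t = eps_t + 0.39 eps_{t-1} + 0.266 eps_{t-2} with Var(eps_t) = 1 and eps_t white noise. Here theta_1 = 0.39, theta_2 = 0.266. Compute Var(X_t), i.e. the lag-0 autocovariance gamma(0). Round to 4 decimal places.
\gamma(0) = 1.2229

For an MA(q) process X_t = eps_t + sum_i theta_i eps_{t-i} with
Var(eps_t) = sigma^2, the variance is
  gamma(0) = sigma^2 * (1 + sum_i theta_i^2).
  sum_i theta_i^2 = (0.39)^2 + (0.266)^2 = 0.1521 + 0.070756 = 0.222856.
  gamma(0) = 1 * (1 + 0.222856) = 1 * 1.222856 = 1.222856, which rounds to 1.2229.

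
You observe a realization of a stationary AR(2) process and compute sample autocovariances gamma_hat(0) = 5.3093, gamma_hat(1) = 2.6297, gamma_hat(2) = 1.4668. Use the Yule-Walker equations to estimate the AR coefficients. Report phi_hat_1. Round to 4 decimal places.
\hat\phi_{1} = 0.4750

The Yule-Walker equations for an AR(p) process read, in matrix form,
  Gamma_p phi = r_p,   with   (Gamma_p)_{ij} = gamma(|i - j|),
                       (r_p)_i = gamma(i),   i,j = 1..p.
Substitute the sample gammas (Toeplitz matrix and right-hand side of size 2):
  Gamma_p = [[5.3093, 2.6297], [2.6297, 5.3093]]
  r_p     = [2.6297, 1.4668]
Written out:
  5.3093 phi_1 + 2.6297 phi_2 = 2.6297
  2.6297 phi_1 + 5.3093 phi_2 = 1.4668
Solve by Cramer's rule:
  det = gamma(0)^2 - gamma(1)^2 = (5.3093)^2 - (2.6297)^2 = 28.18866649 - 6.91532209 = 21.2733444
  phi_hat_1 = [gamma(1) gamma(0) - gamma(1) gamma(2)] / det = [(2.6297)(5.3093) - (2.6297)(1.4668)] / 21.2733444 = 10.10462225 / 21.2733444 = 0.475
  phi_hat_2 = [gamma(0) gamma(2) - gamma(1)^2] / det = [(5.3093)(1.4668) - (2.6297)^2] / 21.2733444 = 0.87235915 / 21.2733444 = 0.041
So phi_hat = [0.4750, 0.0410].
Therefore phi_hat_1 = 0.4750.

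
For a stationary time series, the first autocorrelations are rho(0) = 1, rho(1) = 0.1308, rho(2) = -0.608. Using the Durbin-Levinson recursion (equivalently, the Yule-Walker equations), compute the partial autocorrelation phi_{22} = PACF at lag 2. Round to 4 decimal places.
\phi_{22} = -0.6360

The PACF at lag k is phi_{kk}, the last component of the solution
to the Yule-Walker system G_k phi = r_k where
  (G_k)_{ij} = rho(|i - j|), (r_k)_i = rho(i), i,j = 1..k.
Equivalently, Durbin-Levinson gives phi_{kk} iteratively:
  phi_{11} = rho(1)
  phi_{kk} = [rho(k) - sum_{j=1..k-1} phi_{k-1,j} rho(k-j)]
            / [1 - sum_{j=1..k-1} phi_{k-1,j} rho(j)],
  phi_{k,j} = phi_{k-1,j} - phi_{kk} phi_{k-1,k-j},  j = 1..k-1.
Step k = 1:
  phi_11 = rho(1) = 0.1308.
Step k = 2:
  phi_22 = [rho(2) - phi_11 rho(1)] / [1 - phi_11 rho(1)] = [-0.608 - (0.1308)(0.1308)] / [1 - (0.1308)(0.1308)]
         = -0.62510864 / 0.98289136 = -0.636.
Therefore phi_{22} = -0.6360.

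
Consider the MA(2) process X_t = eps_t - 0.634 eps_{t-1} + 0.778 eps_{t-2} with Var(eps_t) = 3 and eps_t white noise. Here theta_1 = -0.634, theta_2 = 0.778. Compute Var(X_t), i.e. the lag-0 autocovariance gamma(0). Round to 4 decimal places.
\gamma(0) = 6.0217

For an MA(q) process X_t = eps_t + sum_i theta_i eps_{t-i} with
Var(eps_t) = sigma^2, the variance is
  gamma(0) = sigma^2 * (1 + sum_i theta_i^2).
  sum_i theta_i^2 = (-0.634)^2 + (0.778)^2 = 0.401956 + 0.605284 = 1.00724.
  gamma(0) = 3 * (1 + 1.00724) = 3 * 2.00724 = 6.02172, which rounds to 6.0217.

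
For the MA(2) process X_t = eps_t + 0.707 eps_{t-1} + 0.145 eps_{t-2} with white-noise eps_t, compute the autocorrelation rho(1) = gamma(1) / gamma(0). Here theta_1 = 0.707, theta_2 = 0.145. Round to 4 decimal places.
\rho(1) = 0.5323

For an MA(q) process with theta_0 = 1, the autocovariance is
  gamma(k) = sigma^2 * sum_{i=0..q-k} theta_i * theta_{i+k},
and rho(k) = gamma(k) / gamma(0). Sigma^2 cancels.
  numerator   = (1)*(0.707) + (0.707)*(0.145) = 0.809515.
  denominator = (1)^2 + (0.707)^2 + (0.145)^2 = 1.520874.
  rho(1) = 0.809515 / 1.520874 = 0.5323.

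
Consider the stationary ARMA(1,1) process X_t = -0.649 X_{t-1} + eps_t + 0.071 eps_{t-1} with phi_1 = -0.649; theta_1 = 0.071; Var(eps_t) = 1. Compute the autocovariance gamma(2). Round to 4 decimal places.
\gamma(2) = 0.6182

Multiply the model equation by X_{t-k} and take expectations. With theta_0 = psi_0 = 1 and psi_j the MA(infinity) weights, this gives
  gamma(k) - sum_i phi_i gamma(k-i) = c_k,
  c_k = sigma^2 * sum_{j=k..q} theta_j psi_{j-k}   (c_k = 0 for k > q),
using gamma(-m) = gamma(m).
psi-weights needed (psi_j = theta_j + sum_i phi_i psi_{j-i}):
  psi_1 = theta_1 + phi_1 = 0.071 + (-0.649) = -0.578
Right-hand sides:
  c_0 = sigma^2 (1 + theta_1 psi_1) = 1 * (1 + (0.071)(-0.578)) = 1 * 0.958962 = 0.958962
  c_1 = sigma^2 theta_1 = 1 * (0.071) = 0.071
  c_2 = 0
Equations for k = 0 and k = 1 (AR order 1):
  gamma(0) = phi_1 gamma(1) + c_0
  gamma(1) = phi_1 gamma(0) + c_1
Substituting the second into the first: gamma(0) (1 - phi_1^2) = c_0 + phi_1 c_1, so
  gamma(0) = (c_0 + phi_1 c_1) / (1 - phi_1^2) = (0.958962 + (-0.649)(0.071)) / (1 - (-0.649)^2) = 0.912883 / 0.578799 = 1.577202.
  gamma(1) = phi_1 gamma(0) + c_1 = (-0.649)(1.577202) + (0.071) = -0.952604.
For k = 2 (> q): gamma(2) = phi_1 gamma(1) = (-0.649)(-0.952604) = 0.61824.
Therefore gamma(2) = 0.6182 (to 4 decimal places).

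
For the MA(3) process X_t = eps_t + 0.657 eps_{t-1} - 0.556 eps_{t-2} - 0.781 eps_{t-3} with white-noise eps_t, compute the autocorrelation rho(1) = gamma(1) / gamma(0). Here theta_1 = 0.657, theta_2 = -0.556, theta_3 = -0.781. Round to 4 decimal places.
\rho(1) = 0.3088

For an MA(q) process with theta_0 = 1, the autocovariance is
  gamma(k) = sigma^2 * sum_{i=0..q-k} theta_i * theta_{i+k},
and rho(k) = gamma(k) / gamma(0). Sigma^2 cancels.
  numerator   = (1)*(0.657) + (0.657)*(-0.556) + (-0.556)*(-0.781) = 0.725944.
  denominator = (1)^2 + (0.657)^2 + (-0.556)^2 + (-0.781)^2 = 2.350746.
  rho(1) = 0.725944 / 2.350746 = 0.3088.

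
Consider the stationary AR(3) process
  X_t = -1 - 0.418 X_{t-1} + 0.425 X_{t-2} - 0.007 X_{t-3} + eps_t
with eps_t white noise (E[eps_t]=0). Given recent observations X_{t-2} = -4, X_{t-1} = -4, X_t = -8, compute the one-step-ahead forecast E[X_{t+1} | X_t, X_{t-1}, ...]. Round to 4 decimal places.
E[X_{t+1} \mid \mathcal F_t] = 0.6720

For an AR(p) model X_t = c + sum_i phi_i X_{t-i} + eps_t, the
one-step-ahead conditional mean is
  E[X_{t+1} | X_t, ...] = c + sum_i phi_i X_{t+1-i}.
Substitute known values:
  E[X_{t+1} | ...] = -1 + (-0.418) * (-8) + (0.425) * (-4) + (-0.007) * (-4)
                   = 0.6720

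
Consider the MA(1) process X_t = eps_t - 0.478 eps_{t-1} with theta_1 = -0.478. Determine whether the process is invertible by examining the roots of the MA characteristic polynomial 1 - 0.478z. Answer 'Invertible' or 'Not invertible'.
\text{Invertible}

The MA(q) characteristic polynomial is P(z) = 1 - 0.478z.
Invertibility requires all roots to lie outside the unit circle, i.e. |z| > 1 for every root.
This is linear in z: 1 + (-0.478) z = 0  =>  z = -1/(-0.478) = 2.09205,  |z| = 2.09205.
Moduli of all roots: 2.0921.
All moduli strictly greater than 1? Yes.
Verdict: Invertible.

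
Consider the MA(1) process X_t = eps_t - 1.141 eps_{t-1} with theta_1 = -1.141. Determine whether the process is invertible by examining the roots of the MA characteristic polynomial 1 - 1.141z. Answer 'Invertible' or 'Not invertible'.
\text{Not invertible}

The MA(q) characteristic polynomial is P(z) = 1 - 1.141z.
Invertibility requires all roots to lie outside the unit circle, i.e. |z| > 1 for every root.
This is linear in z: 1 + (-1.141) z = 0  =>  z = -1/(-1.141) = 0.876424,  |z| = 0.876424.
Moduli of all roots: 0.8764.
All moduli strictly greater than 1? No.
Verdict: Not invertible.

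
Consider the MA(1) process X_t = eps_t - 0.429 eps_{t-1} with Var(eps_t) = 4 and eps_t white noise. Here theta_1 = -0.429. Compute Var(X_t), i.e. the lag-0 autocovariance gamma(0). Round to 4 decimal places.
\gamma(0) = 4.7362

For an MA(q) process X_t = eps_t + sum_i theta_i eps_{t-i} with
Var(eps_t) = sigma^2, the variance is
  gamma(0) = sigma^2 * (1 + sum_i theta_i^2).
  sum_i theta_i^2 = (-0.429)^2 = 0.184041.
  gamma(0) = 4 * (1 + 0.184041) = 4 * 1.184041 = 4.736164, which rounds to 4.7362.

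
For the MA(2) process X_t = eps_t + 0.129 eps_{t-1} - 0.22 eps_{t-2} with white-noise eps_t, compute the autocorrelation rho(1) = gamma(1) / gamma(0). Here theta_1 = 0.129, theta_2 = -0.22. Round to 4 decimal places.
\rho(1) = 0.0945

For an MA(q) process with theta_0 = 1, the autocovariance is
  gamma(k) = sigma^2 * sum_{i=0..q-k} theta_i * theta_{i+k},
and rho(k) = gamma(k) / gamma(0). Sigma^2 cancels.
  numerator   = (1)*(0.129) + (0.129)*(-0.22) = 0.10062.
  denominator = (1)^2 + (0.129)^2 + (-0.22)^2 = 1.065041.
  rho(1) = 0.10062 / 1.065041 = 0.0945.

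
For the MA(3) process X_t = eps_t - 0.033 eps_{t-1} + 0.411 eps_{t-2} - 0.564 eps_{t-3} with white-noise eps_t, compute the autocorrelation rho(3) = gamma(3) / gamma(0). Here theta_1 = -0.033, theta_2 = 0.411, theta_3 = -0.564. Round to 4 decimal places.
\rho(3) = -0.3790

For an MA(q) process with theta_0 = 1, the autocovariance is
  gamma(k) = sigma^2 * sum_{i=0..q-k} theta_i * theta_{i+k},
and rho(k) = gamma(k) / gamma(0). Sigma^2 cancels.
  numerator   = (1)*(-0.564) = -0.564.
  denominator = (1)^2 + (-0.033)^2 + (0.411)^2 + (-0.564)^2 = 1.488106.
  rho(3) = -0.564 / 1.488106 = -0.3790.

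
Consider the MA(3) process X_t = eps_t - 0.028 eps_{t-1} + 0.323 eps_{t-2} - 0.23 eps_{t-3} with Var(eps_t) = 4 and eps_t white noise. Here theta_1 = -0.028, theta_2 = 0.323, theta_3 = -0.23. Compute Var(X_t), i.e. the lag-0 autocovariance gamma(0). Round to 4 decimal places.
\gamma(0) = 4.6321

For an MA(q) process X_t = eps_t + sum_i theta_i eps_{t-i} with
Var(eps_t) = sigma^2, the variance is
  gamma(0) = sigma^2 * (1 + sum_i theta_i^2).
  sum_i theta_i^2 = (-0.028)^2 + (0.323)^2 + (-0.23)^2 = 0.000784 + 0.104329 + 0.0529 = 0.158013.
  gamma(0) = 4 * (1 + 0.158013) = 4 * 1.158013 = 4.632052, which rounds to 4.6321.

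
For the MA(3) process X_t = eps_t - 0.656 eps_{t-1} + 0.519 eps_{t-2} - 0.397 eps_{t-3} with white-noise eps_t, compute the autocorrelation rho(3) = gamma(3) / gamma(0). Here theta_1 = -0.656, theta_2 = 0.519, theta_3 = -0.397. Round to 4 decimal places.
\rho(3) = -0.2138

For an MA(q) process with theta_0 = 1, the autocovariance is
  gamma(k) = sigma^2 * sum_{i=0..q-k} theta_i * theta_{i+k},
and rho(k) = gamma(k) / gamma(0). Sigma^2 cancels.
  numerator   = (1)*(-0.397) = -0.397.
  denominator = (1)^2 + (-0.656)^2 + (0.519)^2 + (-0.397)^2 = 1.857306.
  rho(3) = -0.397 / 1.857306 = -0.2138.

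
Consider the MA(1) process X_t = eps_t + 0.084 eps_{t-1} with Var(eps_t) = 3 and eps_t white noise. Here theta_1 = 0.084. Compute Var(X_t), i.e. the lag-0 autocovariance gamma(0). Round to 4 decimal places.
\gamma(0) = 3.0212

For an MA(q) process X_t = eps_t + sum_i theta_i eps_{t-i} with
Var(eps_t) = sigma^2, the variance is
  gamma(0) = sigma^2 * (1 + sum_i theta_i^2).
  sum_i theta_i^2 = (0.084)^2 = 0.007056.
  gamma(0) = 3 * (1 + 0.007056) = 3 * 1.007056 = 3.021168, which rounds to 3.0212.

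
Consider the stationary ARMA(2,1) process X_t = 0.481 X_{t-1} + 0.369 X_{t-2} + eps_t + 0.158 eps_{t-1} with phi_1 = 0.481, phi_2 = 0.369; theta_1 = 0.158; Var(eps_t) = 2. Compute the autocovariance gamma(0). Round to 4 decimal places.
\gamma(0) = 6.9958

Multiply the model equation by X_{t-k} and take expectations. With theta_0 = psi_0 = 1 and psi_j the MA(infinity) weights, this gives
  gamma(k) - sum_i phi_i gamma(k-i) = c_k,
  c_k = sigma^2 * sum_{j=k..q} theta_j psi_{j-k}   (c_k = 0 for k > q),
using gamma(-m) = gamma(m).
psi-weights needed (psi_j = theta_j + sum_i phi_i psi_{j-i}):
  psi_1 = theta_1 + phi_1 = 0.158 + (0.481) = 0.639
Right-hand sides:
  c_0 = sigma^2 (1 + theta_1 psi_1) = 2 * (1 + (0.158)(0.639)) = 2 * 1.100962 = 2.201924
  c_1 = sigma^2 theta_1 = 2 * (0.158) = 0.316
  c_2 = 0
Equations for k = 0, 1, 2 (AR order 2, c_2 = 0):
  (E0) gamma(0) = phi_1 gamma(1) + phi_2 gamma(2) + c_0
  (E1) gamma(1) = phi_1 gamma(0) + phi_2 gamma(1) + c_1
  (E2) gamma(2) = phi_1 gamma(1) + phi_2 gamma(0)
From (E1): gamma(1) = A gamma(0) + B with
  A = phi_1 / (1 - phi_2) = 0.481 / 0.631 = 0.762282,   B = c_1 / (1 - phi_2) = 0.316 / 0.631 = 0.500792.
Insert (E2) into (E0): gamma(0) (1 - phi_2^2) = phi_1 (1 + phi_2) gamma(1) + c_0.
  phi_1 (1 + phi_2) = (0.481)(1.369) = 0.658489,   1 - phi_2^2 = 0.863839.
Replace gamma(1) by A gamma(0) + B and collect gamma(0):
  gamma(0) [0.863839 - (0.658489)(0.762282)] = (0.658489)(0.500792) + 2.201924
  gamma(0) * 0.361885 = 2.53169
  gamma(0) = 2.53169 / 0.361885 = 6.995849.
Therefore gamma(0) = 6.9958 (to 4 decimal places).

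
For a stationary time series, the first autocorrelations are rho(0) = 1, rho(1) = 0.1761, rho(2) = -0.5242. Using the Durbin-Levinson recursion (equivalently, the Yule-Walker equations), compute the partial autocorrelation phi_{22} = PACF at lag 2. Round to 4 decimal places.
\phi_{22} = -0.5730

The PACF at lag k is phi_{kk}, the last component of the solution
to the Yule-Walker system G_k phi = r_k where
  (G_k)_{ij} = rho(|i - j|), (r_k)_i = rho(i), i,j = 1..k.
Equivalently, Durbin-Levinson gives phi_{kk} iteratively:
  phi_{11} = rho(1)
  phi_{kk} = [rho(k) - sum_{j=1..k-1} phi_{k-1,j} rho(k-j)]
            / [1 - sum_{j=1..k-1} phi_{k-1,j} rho(j)],
  phi_{k,j} = phi_{k-1,j} - phi_{kk} phi_{k-1,k-j},  j = 1..k-1.
Step k = 1:
  phi_11 = rho(1) = 0.1761.
Step k = 2:
  phi_22 = [rho(2) - phi_11 rho(1)] / [1 - phi_11 rho(1)] = [-0.5242 - (0.1761)(0.1761)] / [1 - (0.1761)(0.1761)]
         = -0.55521121 / 0.96898879 = -0.573.
Therefore phi_{22} = -0.5730.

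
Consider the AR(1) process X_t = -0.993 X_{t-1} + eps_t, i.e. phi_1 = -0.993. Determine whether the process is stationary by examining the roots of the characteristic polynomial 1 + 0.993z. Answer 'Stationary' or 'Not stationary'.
\text{Stationary}

The AR(p) characteristic polynomial is P(z) = 1 + 0.993z.
Stationarity requires all roots to lie outside the unit circle, i.e. |z| > 1 for every root.
This is linear in z: 1 + (0.993) z = 0  =>  z = -1/(0.993) = -1.007049,  |z| = 1.007049.
Moduli of all roots: 1.0070.
All moduli strictly greater than 1? Yes.
Verdict: Stationary.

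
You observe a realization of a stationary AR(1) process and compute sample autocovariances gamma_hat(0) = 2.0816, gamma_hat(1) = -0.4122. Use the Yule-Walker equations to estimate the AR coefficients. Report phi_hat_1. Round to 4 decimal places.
\hat\phi_{1} = -0.1980

The Yule-Walker equations for an AR(p) process read, in matrix form,
  Gamma_p phi = r_p,   with   (Gamma_p)_{ij} = gamma(|i - j|),
                       (r_p)_i = gamma(i),   i,j = 1..p.
Substitute the sample gammas (Toeplitz matrix and right-hand side of size 1):
  Gamma_p = [[2.0816]]
  r_p     = [-0.4122]
With p = 1 this is the single equation gamma(0) phi_1 = gamma(1):
  phi_hat_1 = gamma(1) / gamma(0) = -0.4122 / 2.0816 = -0.1980.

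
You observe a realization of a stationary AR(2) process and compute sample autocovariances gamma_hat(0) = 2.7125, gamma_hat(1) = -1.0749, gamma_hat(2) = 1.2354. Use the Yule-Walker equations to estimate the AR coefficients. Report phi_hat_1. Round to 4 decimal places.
\hat\phi_{1} = -0.2560

The Yule-Walker equations for an AR(p) process read, in matrix form,
  Gamma_p phi = r_p,   with   (Gamma_p)_{ij} = gamma(|i - j|),
                       (r_p)_i = gamma(i),   i,j = 1..p.
Substitute the sample gammas (Toeplitz matrix and right-hand side of size 2):
  Gamma_p = [[2.7125, -1.0749], [-1.0749, 2.7125]]
  r_p     = [-1.0749, 1.2354]
Written out:
  2.7125 phi_1 - 1.0749 phi_2 = -1.0749
  -1.0749 phi_1 + 2.7125 phi_2 = 1.2354
Solve by Cramer's rule:
  det = gamma(0)^2 - gamma(1)^2 = (2.7125)^2 - (-1.0749)^2 = 7.35765625 - 1.15541001 = 6.20224624
  phi_hat_1 = [gamma(1) gamma(0) - gamma(1) gamma(2)] / det = [(-1.0749)(2.7125) - (-1.0749)(1.2354)] / 6.20224624 = -1.58773479 / 6.20224624 = -0.256
  phi_hat_2 = [gamma(0) gamma(2) - gamma(1)^2] / det = [(2.7125)(1.2354) - (-1.0749)^2] / 6.20224624 = 2.19561249 / 6.20224624 = 0.354
So phi_hat = [-0.2560, 0.3540].
Therefore phi_hat_1 = -0.2560.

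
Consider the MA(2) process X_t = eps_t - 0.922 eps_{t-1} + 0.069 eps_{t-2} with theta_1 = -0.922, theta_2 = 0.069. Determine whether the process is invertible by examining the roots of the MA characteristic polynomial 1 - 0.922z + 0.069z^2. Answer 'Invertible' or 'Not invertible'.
\text{Invertible}

The MA(q) characteristic polynomial is P(z) = 1 - 0.922z + 0.069z^2.
Invertibility requires all roots to lie outside the unit circle, i.e. |z| > 1 for every root.
Set 1 + (-0.922) z + (0.069) z^2 = 0, i.e. a z^2 + b z + c = 0 with a = 0.069, b = -0.922, c = 1.
Discriminant D = b^2 - 4ac = (-0.922)^2 - 4*(0.069)*1 = 0.850084 - (0.276) = 0.574084.
D >= 0, so the roots are real: z = (-b +/- sqrt(D)) / (2a) = (0.922 +/- 0.757683) / (0.138).
  z_1 = (0.922 + 0.757683) / (0.138) = 12.1716,   |z_1| = 12.1716.
  z_2 = (0.922 - 0.757683) / (0.138) = 1.1907,   |z_2| = 1.1907.
Moduli of all roots: 12.1716, 1.1907.
All moduli strictly greater than 1? Yes.
Verdict: Invertible.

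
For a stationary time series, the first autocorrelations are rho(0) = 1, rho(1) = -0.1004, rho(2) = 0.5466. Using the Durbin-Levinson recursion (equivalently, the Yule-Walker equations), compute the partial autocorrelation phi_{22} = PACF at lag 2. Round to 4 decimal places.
\phi_{22} = 0.5420

The PACF at lag k is phi_{kk}, the last component of the solution
to the Yule-Walker system G_k phi = r_k where
  (G_k)_{ij} = rho(|i - j|), (r_k)_i = rho(i), i,j = 1..k.
Equivalently, Durbin-Levinson gives phi_{kk} iteratively:
  phi_{11} = rho(1)
  phi_{kk} = [rho(k) - sum_{j=1..k-1} phi_{k-1,j} rho(k-j)]
            / [1 - sum_{j=1..k-1} phi_{k-1,j} rho(j)],
  phi_{k,j} = phi_{k-1,j} - phi_{kk} phi_{k-1,k-j},  j = 1..k-1.
Step k = 1:
  phi_11 = rho(1) = -0.1004.
Step k = 2:
  phi_22 = [rho(2) - phi_11 rho(1)] / [1 - phi_11 rho(1)] = [0.5466 - (-0.1004)(-0.1004)] / [1 - (-0.1004)(-0.1004)]
         = 0.53651984 / 0.98991984 = 0.542.
Therefore phi_{22} = 0.5420.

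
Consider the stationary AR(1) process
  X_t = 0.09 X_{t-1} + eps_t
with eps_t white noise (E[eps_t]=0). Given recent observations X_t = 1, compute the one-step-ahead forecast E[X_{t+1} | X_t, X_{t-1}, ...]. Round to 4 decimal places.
E[X_{t+1} \mid \mathcal F_t] = 0.0900

For an AR(p) model X_t = c + sum_i phi_i X_{t-i} + eps_t, the
one-step-ahead conditional mean is
  E[X_{t+1} | X_t, ...] = c + sum_i phi_i X_{t+1-i}.
Substitute known values:
  E[X_{t+1} | ...] = (0.09) * (1)
                   = 0.0900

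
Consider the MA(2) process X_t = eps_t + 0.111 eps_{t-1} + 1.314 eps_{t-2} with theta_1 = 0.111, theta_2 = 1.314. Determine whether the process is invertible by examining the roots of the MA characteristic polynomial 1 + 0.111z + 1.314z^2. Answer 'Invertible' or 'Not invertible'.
\text{Not invertible}

The MA(q) characteristic polynomial is P(z) = 1 + 0.111z + 1.314z^2.
Invertibility requires all roots to lie outside the unit circle, i.e. |z| > 1 for every root.
Set 1 + (0.111) z + (1.314) z^2 = 0, i.e. a z^2 + b z + c = 0 with a = 1.314, b = 0.111, c = 1.
Discriminant D = b^2 - 4ac = (0.111)^2 - 4*(1.314)*1 = 0.012321 - (5.256) = -5.243679.
D < 0, so the roots are the complex-conjugate pair z = (-b +/- i sqrt(-D)) / (2a) = -0.0422 +/- 0.8714i.
For a conjugate pair |z|^2 = z * conj(z) = (product of roots) = c/a = 1/(1.314) = 0.761035, so |z| = sqrt(0.761035) = 0.8724 for both roots.
Moduli of all roots: 0.8724, 0.8724.
All moduli strictly greater than 1? No.
Verdict: Not invertible.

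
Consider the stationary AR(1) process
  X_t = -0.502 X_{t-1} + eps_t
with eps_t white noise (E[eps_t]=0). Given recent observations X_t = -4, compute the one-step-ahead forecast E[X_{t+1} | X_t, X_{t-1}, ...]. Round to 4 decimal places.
E[X_{t+1} \mid \mathcal F_t] = 2.0080

For an AR(p) model X_t = c + sum_i phi_i X_{t-i} + eps_t, the
one-step-ahead conditional mean is
  E[X_{t+1} | X_t, ...] = c + sum_i phi_i X_{t+1-i}.
Substitute known values:
  E[X_{t+1} | ...] = (-0.502) * (-4)
                   = 2.0080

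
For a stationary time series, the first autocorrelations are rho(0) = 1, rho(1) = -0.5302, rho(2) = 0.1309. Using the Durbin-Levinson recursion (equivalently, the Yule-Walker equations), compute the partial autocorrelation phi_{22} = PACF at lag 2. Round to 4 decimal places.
\phi_{22} = -0.2090

The PACF at lag k is phi_{kk}, the last component of the solution
to the Yule-Walker system G_k phi = r_k where
  (G_k)_{ij} = rho(|i - j|), (r_k)_i = rho(i), i,j = 1..k.
Equivalently, Durbin-Levinson gives phi_{kk} iteratively:
  phi_{11} = rho(1)
  phi_{kk} = [rho(k) - sum_{j=1..k-1} phi_{k-1,j} rho(k-j)]
            / [1 - sum_{j=1..k-1} phi_{k-1,j} rho(j)],
  phi_{k,j} = phi_{k-1,j} - phi_{kk} phi_{k-1,k-j},  j = 1..k-1.
Step k = 1:
  phi_11 = rho(1) = -0.5302.
Step k = 2:
  phi_22 = [rho(2) - phi_11 rho(1)] / [1 - phi_11 rho(1)] = [0.1309 - (-0.5302)(-0.5302)] / [1 - (-0.5302)(-0.5302)]
         = -0.15021204 / 0.71888796 = -0.209.
Therefore phi_{22} = -0.2090.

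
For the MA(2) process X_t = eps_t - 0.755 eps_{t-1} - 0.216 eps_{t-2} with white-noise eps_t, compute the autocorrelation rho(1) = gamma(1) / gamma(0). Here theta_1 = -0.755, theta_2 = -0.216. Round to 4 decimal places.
\rho(1) = -0.3661

For an MA(q) process with theta_0 = 1, the autocovariance is
  gamma(k) = sigma^2 * sum_{i=0..q-k} theta_i * theta_{i+k},
and rho(k) = gamma(k) / gamma(0). Sigma^2 cancels.
  numerator   = (1)*(-0.755) + (-0.755)*(-0.216) = -0.59192.
  denominator = (1)^2 + (-0.755)^2 + (-0.216)^2 = 1.616681.
  rho(1) = -0.59192 / 1.616681 = -0.3661.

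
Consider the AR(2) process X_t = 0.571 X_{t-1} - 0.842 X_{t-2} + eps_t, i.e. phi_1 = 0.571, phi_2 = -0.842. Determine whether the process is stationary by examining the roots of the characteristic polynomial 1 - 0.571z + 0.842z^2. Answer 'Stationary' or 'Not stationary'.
\text{Stationary}

The AR(p) characteristic polynomial is P(z) = 1 - 0.571z + 0.842z^2.
Stationarity requires all roots to lie outside the unit circle, i.e. |z| > 1 for every root.
Set 1 + (-0.571) z + (0.842) z^2 = 0, i.e. a z^2 + b z + c = 0 with a = 0.842, b = -0.571, c = 1.
Discriminant D = b^2 - 4ac = (-0.571)^2 - 4*(0.842)*1 = 0.326041 - (3.368) = -3.041959.
D < 0, so the roots are the complex-conjugate pair z = (-b +/- i sqrt(-D)) / (2a) = 0.3391 +/- 1.0357i.
For a conjugate pair |z|^2 = z * conj(z) = (product of roots) = c/a = 1/(0.842) = 1.187648, so |z| = sqrt(1.187648) = 1.0898 for both roots.
Moduli of all roots: 1.0898, 1.0898.
All moduli strictly greater than 1? Yes.
Verdict: Stationary.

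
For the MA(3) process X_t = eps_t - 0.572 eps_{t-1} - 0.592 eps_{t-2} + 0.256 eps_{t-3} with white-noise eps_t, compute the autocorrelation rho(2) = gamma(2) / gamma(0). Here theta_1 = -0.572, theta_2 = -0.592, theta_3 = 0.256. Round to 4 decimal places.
\rho(2) = -0.4236

For an MA(q) process with theta_0 = 1, the autocovariance is
  gamma(k) = sigma^2 * sum_{i=0..q-k} theta_i * theta_{i+k},
and rho(k) = gamma(k) / gamma(0). Sigma^2 cancels.
  numerator   = (1)*(-0.592) + (-0.572)*(0.256) = -0.738432.
  denominator = (1)^2 + (-0.572)^2 + (-0.592)^2 + (0.256)^2 = 1.743184.
  rho(2) = -0.738432 / 1.743184 = -0.4236.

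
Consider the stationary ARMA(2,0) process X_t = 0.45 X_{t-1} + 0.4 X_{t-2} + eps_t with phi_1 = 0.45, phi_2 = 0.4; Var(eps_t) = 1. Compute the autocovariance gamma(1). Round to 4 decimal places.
\gamma(1) = 2.0408

Multiply the model equation by X_{t-k} and take expectations. With theta_0 = psi_0 = 1 and psi_j the MA(infinity) weights, this gives
  gamma(k) - sum_i phi_i gamma(k-i) = c_k,
  c_k = sigma^2 * sum_{j=k..q} theta_j psi_{j-k}   (c_k = 0 for k > q),
using gamma(-m) = gamma(m).
Pure AR (q = 0): c_0 = sigma^2 = 1, c_k = 0 for k >= 1.
Equations for k = 0, 1, 2 (AR order 2, c_2 = 0):
  (E0) gamma(0) = phi_1 gamma(1) + phi_2 gamma(2) + c_0
  (E1) gamma(1) = phi_1 gamma(0) + phi_2 gamma(1) + c_1
  (E2) gamma(2) = phi_1 gamma(1) + phi_2 gamma(0)
From (E1): gamma(1) = A gamma(0) + B with
  A = phi_1 / (1 - phi_2) = 0.45 / 0.6 = 0.75,   B = c_1 / (1 - phi_2) = 0 / 0.6 = 0.
Insert (E2) into (E0): gamma(0) (1 - phi_2^2) = phi_1 (1 + phi_2) gamma(1) + c_0.
  phi_1 (1 + phi_2) = (0.45)(1.4) = 0.63,   1 - phi_2^2 = 0.84.
Replace gamma(1) by A gamma(0) + B and collect gamma(0):
  gamma(0) [0.84 - (0.63)(0.75)] = c_0 = 1
  gamma(0) * 0.3675 = 1
  gamma(0) = 1 / 0.3675 = 2.721088.
  gamma(1) = A gamma(0) = (0.75)(2.721088) = 2.040816.
Therefore gamma(1) = 2.0408 (to 4 decimal places).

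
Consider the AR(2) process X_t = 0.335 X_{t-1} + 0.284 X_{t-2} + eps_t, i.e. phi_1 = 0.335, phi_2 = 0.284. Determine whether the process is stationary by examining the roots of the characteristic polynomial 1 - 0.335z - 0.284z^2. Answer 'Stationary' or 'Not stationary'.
\text{Stationary}

The AR(p) characteristic polynomial is P(z) = 1 - 0.335z - 0.284z^2.
Stationarity requires all roots to lie outside the unit circle, i.e. |z| > 1 for every root.
Set 1 + (-0.335) z + (-0.284) z^2 = 0, i.e. a z^2 + b z + c = 0 with a = -0.284, b = -0.335, c = 1.
Discriminant D = b^2 - 4ac = (-0.335)^2 - 4*(-0.284)*1 = 0.112225 - (-1.136) = 1.248225.
D >= 0, so the roots are real: z = (-b +/- sqrt(D)) / (2a) = (0.335 +/- 1.11724) / (-0.568).
  z_1 = (0.335 + 1.11724) / (-0.568) = -2.5568,   |z_1| = 2.5568.
  z_2 = (0.335 - 1.11724) / (-0.568) = 1.3772,   |z_2| = 1.3772.
Moduli of all roots: 2.5568, 1.3772.
All moduli strictly greater than 1? Yes.
Verdict: Stationary.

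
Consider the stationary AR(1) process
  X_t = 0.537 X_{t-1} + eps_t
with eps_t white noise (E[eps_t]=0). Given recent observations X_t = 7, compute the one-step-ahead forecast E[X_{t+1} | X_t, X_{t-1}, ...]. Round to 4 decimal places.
E[X_{t+1} \mid \mathcal F_t] = 3.7590

For an AR(p) model X_t = c + sum_i phi_i X_{t-i} + eps_t, the
one-step-ahead conditional mean is
  E[X_{t+1} | X_t, ...] = c + sum_i phi_i X_{t+1-i}.
Substitute known values:
  E[X_{t+1} | ...] = (0.537) * (7)
                   = 3.7590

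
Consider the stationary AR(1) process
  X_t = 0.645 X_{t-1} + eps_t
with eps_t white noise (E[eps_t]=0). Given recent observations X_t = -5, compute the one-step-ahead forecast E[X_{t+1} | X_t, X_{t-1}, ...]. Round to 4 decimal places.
E[X_{t+1} \mid \mathcal F_t] = -3.2250

For an AR(p) model X_t = c + sum_i phi_i X_{t-i} + eps_t, the
one-step-ahead conditional mean is
  E[X_{t+1} | X_t, ...] = c + sum_i phi_i X_{t+1-i}.
Substitute known values:
  E[X_{t+1} | ...] = (0.645) * (-5)
                   = -3.2250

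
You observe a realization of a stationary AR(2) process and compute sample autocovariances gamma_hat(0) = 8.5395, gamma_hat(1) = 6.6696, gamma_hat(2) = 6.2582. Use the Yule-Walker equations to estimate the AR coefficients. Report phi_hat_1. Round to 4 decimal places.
\hat\phi_{1} = 0.5350

The Yule-Walker equations for an AR(p) process read, in matrix form,
  Gamma_p phi = r_p,   with   (Gamma_p)_{ij} = gamma(|i - j|),
                       (r_p)_i = gamma(i),   i,j = 1..p.
Substitute the sample gammas (Toeplitz matrix and right-hand side of size 2):
  Gamma_p = [[8.5395, 6.6696], [6.6696, 8.5395]]
  r_p     = [6.6696, 6.2582]
Written out:
  8.5395 phi_1 + 6.6696 phi_2 = 6.6696
  6.6696 phi_1 + 8.5395 phi_2 = 6.2582
Solve by Cramer's rule:
  det = gamma(0)^2 - gamma(1)^2 = (8.5395)^2 - (6.6696)^2 = 72.92306025 - 44.48356416 = 28.43949609
  phi_hat_1 = [gamma(1) gamma(0) - gamma(1) gamma(2)] / det = [(6.6696)(8.5395) - (6.6696)(6.2582)] / 28.43949609 = 15.21535848 / 28.43949609 = 0.535
  phi_hat_2 = [gamma(0) gamma(2) - gamma(1)^2] / det = [(8.5395)(6.2582) - (6.6696)^2] / 28.43949609 = 8.95833474 / 28.43949609 = 0.315
So phi_hat = [0.5350, 0.3150].
Therefore phi_hat_1 = 0.5350.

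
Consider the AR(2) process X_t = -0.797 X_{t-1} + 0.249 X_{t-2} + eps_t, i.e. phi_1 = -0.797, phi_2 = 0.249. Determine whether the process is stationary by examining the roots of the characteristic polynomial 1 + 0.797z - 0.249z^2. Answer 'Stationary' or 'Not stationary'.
\text{Not stationary}

The AR(p) characteristic polynomial is P(z) = 1 + 0.797z - 0.249z^2.
Stationarity requires all roots to lie outside the unit circle, i.e. |z| > 1 for every root.
Set 1 + (0.797) z + (-0.249) z^2 = 0, i.e. a z^2 + b z + c = 0 with a = -0.249, b = 0.797, c = 1.
Discriminant D = b^2 - 4ac = (0.797)^2 - 4*(-0.249)*1 = 0.635209 - (-0.996) = 1.631209.
D >= 0, so the roots are real: z = (-b +/- sqrt(D)) / (2a) = (-0.797 +/- 1.277188) / (-0.498).
  z_1 = (-0.797 + 1.277188) / (-0.498) = -0.9642,   |z_1| = 0.9642.
  z_2 = (-0.797 - 1.277188) / (-0.498) = 4.165,   |z_2| = 4.165.
Moduli of all roots: 0.9642, 4.1650.
All moduli strictly greater than 1? No.
Verdict: Not stationary.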